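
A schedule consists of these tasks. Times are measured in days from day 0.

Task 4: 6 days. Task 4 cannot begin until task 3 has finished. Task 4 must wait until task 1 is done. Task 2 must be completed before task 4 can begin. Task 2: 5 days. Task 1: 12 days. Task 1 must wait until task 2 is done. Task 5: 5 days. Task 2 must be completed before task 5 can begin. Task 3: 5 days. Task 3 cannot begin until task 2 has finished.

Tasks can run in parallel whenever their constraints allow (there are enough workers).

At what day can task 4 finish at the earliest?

Task 2 has no prerequisites, so it starts at day 0 and finishes at day 5.
After task 2 (finishes day 5), task 3 can start at day 5 and finishes at day 10.
Task 1 waits on task 2 (finishes day 5), so it starts at day 5 and finishes at 5 + 12 = day 17.
For task 4: task 3 (finishes day 10); task 1 (finishes day 17); task 2 (finishes day 5). Taking the maximum gives a start of day 17, and it finishes at 17 + 6 = day 23.

23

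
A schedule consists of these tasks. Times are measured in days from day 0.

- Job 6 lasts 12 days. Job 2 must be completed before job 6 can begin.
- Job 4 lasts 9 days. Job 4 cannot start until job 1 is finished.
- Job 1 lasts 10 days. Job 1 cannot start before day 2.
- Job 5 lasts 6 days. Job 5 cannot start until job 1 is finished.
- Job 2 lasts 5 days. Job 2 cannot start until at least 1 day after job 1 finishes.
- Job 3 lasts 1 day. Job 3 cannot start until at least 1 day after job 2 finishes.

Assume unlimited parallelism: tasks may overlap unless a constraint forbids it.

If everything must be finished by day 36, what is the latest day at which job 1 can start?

8

Job 3 must finish by day 36; it takes 1 day, so it must start by 36 − 1 = day 35.
Job 6 has no dependents, so it just needs to finish by day 36. Starting by 36 − 12 = day 24 achieves that.
For job 2: job 3 (must start by day 35, minus 1-day gap → day 34); job 6 (must start by day 24). The most restrictive is day 24; with a 5-day duration, job 2 must start by day 19.
Nothing follows job 4; the deadline of day 36 is its only limit. It must start by 36 − 9 = day 27.
Nothing follows job 5; the deadline of day 36 is its only limit. It must start by 36 − 6 = day 30.
Job 1 must finish in time for job 2 (must start by day 19, minus 1-day gap → day 18); job 4 (must start by day 27); job 5 (must start by day 30). The tightest is day 18, so job 1 must start by 18 − 10 = day 8.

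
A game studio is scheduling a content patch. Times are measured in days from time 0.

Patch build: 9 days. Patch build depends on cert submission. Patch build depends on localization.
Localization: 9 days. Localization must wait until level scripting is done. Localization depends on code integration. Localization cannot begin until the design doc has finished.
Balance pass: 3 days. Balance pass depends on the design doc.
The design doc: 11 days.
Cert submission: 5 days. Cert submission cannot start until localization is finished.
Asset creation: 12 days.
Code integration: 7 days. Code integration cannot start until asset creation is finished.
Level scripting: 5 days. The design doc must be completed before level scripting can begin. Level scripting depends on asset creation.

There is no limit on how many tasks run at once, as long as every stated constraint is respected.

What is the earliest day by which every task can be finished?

Asset creation can start immediately at day 0; it finishes at day 12.
Code integration cannot begin until asset creation (finishes day 12). It runs from day 12 to 12 + 7 = day 19.
The design doc can start immediately at day 0; it finishes at day 11.
Balance pass waits on the design doc (finishes day 11), so it starts at day 11 and finishes at 11 + 3 = day 14.
Level scripting cannot start until the design doc (finishes day 11); asset creation (finishes day 12). The controlling bound is day 12, so level scripting finishes at 12 + 5 = day 17.
Localization cannot start until level scripting (finishes day 17); code integration (finishes day 19); the design doc (finishes day 11). The controlling bound is day 19, so localization finishes at 19 + 9 = day 28.
Cert submission waits on localization (finishes day 28), so it starts at day 28 and finishes at 28 + 5 = day 33.
Patch build needs all of cert submission (finishes day 33); localization (finishes day 28). That puts its earliest start at day 33; it finishes at 33 + 9 = day 42.
All tasks are finished once the last one completes. Finish times: The design doc at 11, Asset creation at 12, Level scripting at 17, Code integration at 19, Balance pass at 14, Localization at 28, Cert submission at 33, Patch build at 42. The latest is day 42.

42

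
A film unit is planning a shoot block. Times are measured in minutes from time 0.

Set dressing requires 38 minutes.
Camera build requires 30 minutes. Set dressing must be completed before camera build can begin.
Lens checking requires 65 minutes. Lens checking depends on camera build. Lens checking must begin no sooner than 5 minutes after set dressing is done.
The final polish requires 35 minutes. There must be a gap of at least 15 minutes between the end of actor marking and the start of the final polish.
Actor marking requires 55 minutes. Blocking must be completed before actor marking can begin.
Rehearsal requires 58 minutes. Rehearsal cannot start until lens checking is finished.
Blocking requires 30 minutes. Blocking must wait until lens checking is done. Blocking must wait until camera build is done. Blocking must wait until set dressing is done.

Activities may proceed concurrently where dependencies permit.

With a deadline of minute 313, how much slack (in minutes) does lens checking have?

Set dressing has no prerequisites, so it starts at minute 0 and finishes at minute 38.
Camera build cannot begin until set dressing (finishes minute 38). It runs from minute 38 to 38 + 30 = minute 68.
For lens checking: camera build (finishes minute 68); set dressing (finishes minute 38, plus 5-minute gap → minute 43). Taking the maximum gives a start of minute 68, and it finishes at 68 + 65 = minute 133.

Working backward from the deadline:
The final polish must finish by minute 313; it takes 35 minutes, so it must start by 313 − 35 = minute 278.
Since the final polish (must start by minute 278, minus 15-minute gap → minute 263) depends on it, actor marking must finish by minute 263. Backing off its 55-minute duration gives a latest start of minute 208.
Since actor marking (must start by minute 208) depends on it, blocking must finish by minute 208. Backing off its 30-minute duration gives a latest start of minute 178.
Rehearsal has no dependents, so it just needs to finish by minute 313. Starting by 313 − 58 = minute 255 achieves that.
Lens checking has several dependents: blocking (must start by minute 178); rehearsal (must start by minute 255). The earliest of those limits is minute 178, so lens checking must start by 178 − 65 = minute 113.
So lens checking can start as early as minute 68 and as late as minute 113, giving 113 − 68 = 45 minutes of slack.

45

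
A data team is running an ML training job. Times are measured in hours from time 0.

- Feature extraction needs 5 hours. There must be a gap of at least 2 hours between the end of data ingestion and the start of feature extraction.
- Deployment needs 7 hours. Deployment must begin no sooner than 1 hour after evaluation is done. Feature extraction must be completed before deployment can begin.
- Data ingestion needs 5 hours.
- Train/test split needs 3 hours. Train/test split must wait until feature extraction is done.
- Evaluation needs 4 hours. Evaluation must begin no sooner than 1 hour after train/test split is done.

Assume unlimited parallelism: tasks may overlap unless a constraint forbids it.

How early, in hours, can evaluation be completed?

Nothing blocks data ingestion, so it runs from hour 0 to hour 5.
Feature extraction waits on data ingestion (finishes hour 5, plus 2-hour gap → hour 7), so it starts at hour 7 and finishes at 7 + 5 = hour 12.
Train/test split cannot begin until feature extraction (finishes hour 12). It runs from hour 12 to 12 + 3 = hour 15.
Evaluation cannot begin until train/test split (finishes hour 15, plus 1-hour gap → hour 16). It runs from hour 16 to 16 + 4 = hour 20.

20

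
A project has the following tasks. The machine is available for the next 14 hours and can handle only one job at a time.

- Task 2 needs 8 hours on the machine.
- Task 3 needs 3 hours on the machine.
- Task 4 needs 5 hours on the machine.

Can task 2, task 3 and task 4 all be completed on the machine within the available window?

Running back to back, the jobs need 8 + 3 + 5 = 16 hours on the machine.
Since 16 > 14, they cannot all fit.

No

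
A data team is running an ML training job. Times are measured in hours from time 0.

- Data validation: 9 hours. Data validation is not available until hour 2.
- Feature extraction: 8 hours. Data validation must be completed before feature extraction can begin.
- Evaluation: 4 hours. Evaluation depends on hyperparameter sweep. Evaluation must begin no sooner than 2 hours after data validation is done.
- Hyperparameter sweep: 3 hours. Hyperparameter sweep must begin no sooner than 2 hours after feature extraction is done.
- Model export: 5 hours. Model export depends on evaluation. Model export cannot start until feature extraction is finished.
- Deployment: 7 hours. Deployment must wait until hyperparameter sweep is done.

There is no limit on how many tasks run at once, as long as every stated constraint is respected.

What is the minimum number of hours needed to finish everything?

Data validation waits on its own release at hour 2, so it starts at hour 2 and finishes at 2 + 9 = hour 11.
After data validation (finishes hour 11), feature extraction can start at hour 11 and finishes at hour 19.
Hyperparameter sweep waits on feature extraction (finishes hour 19, plus 2-hour gap → hour 21), so it starts at hour 21 and finishes at 21 + 3 = hour 24.
Deployment cannot begin until hyperparameter sweep (finishes hour 24). It runs from hour 24 to 24 + 7 = hour 31.
Evaluation has to wait for hyperparameter sweep (finishes hour 24); data validation (finishes hour 11, plus 2-hour gap → hour 13). The latest of these is hour 24, so evaluation runs hour 24 to 24 + 4 = hour 28.
Model export has to wait for evaluation (finishes hour 28); feature extraction (finishes hour 19). The latest of these is hour 28, so model export runs hour 28 to 28 + 5 = hour 33.
All tasks are finished once the last one completes. Finish times: Data validation at 11, Feature extraction at 19, Hyperparameter sweep at 24, Evaluation at 28, Model export at 33, Deployment at 31. The latest is hour 33.

33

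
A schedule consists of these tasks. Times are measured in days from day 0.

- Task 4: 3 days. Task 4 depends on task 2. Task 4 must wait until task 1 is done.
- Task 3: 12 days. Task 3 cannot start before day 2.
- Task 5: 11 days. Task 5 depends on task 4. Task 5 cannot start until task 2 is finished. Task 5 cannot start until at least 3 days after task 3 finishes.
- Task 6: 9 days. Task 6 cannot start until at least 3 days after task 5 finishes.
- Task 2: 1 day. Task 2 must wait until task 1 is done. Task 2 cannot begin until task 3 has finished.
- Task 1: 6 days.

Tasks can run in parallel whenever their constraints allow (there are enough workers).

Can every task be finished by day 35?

Task 3 cannot begin until its own release at day 2. It runs from day 2 to 2 + 12 = day 14.
Task 1 has no prerequisites, so it starts at day 0 and finishes at day 6.
Task 2 needs all of task 1 (finishes day 6); task 3 (finishes day 14). That puts its earliest start at day 14; it finishes at 14 + 1 = day 15.
Task 4 has to wait for task 2 (finishes day 15); task 1 (finishes day 6). The latest of these is day 15, so task 4 runs day 15 to 15 + 3 = day 18.
Task 5 has to wait for task 4 (finishes day 18); task 2 (finishes day 15); task 3 (finishes day 14, plus 3-day gap → day 17). The latest of these is day 18, so task 5 runs day 18 to 18 + 11 = day 29.
After task 5 (finishes day 29, plus 3-day gap → day 32), task 6 can start at day 32 and finishes at day 41.
The earliest everything can be done is day 41, which is after the deadline of 35, so it is not possible.

No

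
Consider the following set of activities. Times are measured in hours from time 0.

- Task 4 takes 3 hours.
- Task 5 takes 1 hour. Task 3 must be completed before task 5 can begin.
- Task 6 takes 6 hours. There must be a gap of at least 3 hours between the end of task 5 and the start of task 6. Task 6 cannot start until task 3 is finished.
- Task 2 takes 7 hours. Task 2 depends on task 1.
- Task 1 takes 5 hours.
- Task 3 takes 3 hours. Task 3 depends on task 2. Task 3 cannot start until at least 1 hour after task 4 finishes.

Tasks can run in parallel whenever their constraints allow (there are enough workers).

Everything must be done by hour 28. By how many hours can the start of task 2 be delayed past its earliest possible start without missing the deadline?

Task 1 has no prerequisites, so it starts at hour 0 and finishes at hour 5.
Task 2 waits on task 1 (finishes hour 5), so it starts at hour 5 and finishes at 5 + 7 = hour 12.

Working backward from the deadline:
Task 6 must finish by hour 28; it takes 6 hours, so it must start by 28 − 6 = hour 22.
Task 5 must finish before task 6 (must start by hour 22, minus 3-hour gap → hour 19). With a 1-hour duration, task 5 must start by 19 − 1 = hour 18.
Task 3 must finish in time for task 5 (must start by hour 18); task 6 (must start by hour 22). The tightest is hour 18, so task 3 must start by 18 − 3 = hour 15.
Since task 3 (must start by hour 15) depends on it, task 2 must finish by hour 15. Backing off its 7-hour duration gives a latest start of hour 8.
So task 2 can start as early as hour 5 and as late as hour 8, giving 8 − 5 = 3 hours of slack.

3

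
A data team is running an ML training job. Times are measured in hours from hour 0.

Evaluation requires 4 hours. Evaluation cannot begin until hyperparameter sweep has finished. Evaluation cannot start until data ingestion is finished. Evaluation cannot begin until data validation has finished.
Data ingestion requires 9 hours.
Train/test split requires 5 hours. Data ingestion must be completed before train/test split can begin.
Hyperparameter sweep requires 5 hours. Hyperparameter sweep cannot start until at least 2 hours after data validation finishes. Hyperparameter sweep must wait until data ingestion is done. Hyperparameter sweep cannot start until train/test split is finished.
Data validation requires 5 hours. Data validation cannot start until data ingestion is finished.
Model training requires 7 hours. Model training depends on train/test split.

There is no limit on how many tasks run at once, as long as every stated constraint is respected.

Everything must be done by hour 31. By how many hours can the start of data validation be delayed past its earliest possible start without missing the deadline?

6

Nothing blocks data ingestion, so it runs from hour 0 to hour 9.
Data validation cannot begin until data ingestion (finishes hour 9). It runs from hour 9 to 9 + 5 = hour 14.

Working backward from the deadline:
To finish by hour 31, evaluation (duration 4) must start no later than hour 27.
Hyperparameter sweep must finish before evaluation (must start by hour 27). With a 5-hour duration, hyperparameter sweep must start by 27 − 5 = hour 22.
Data validation has several dependents: hyperparameter sweep (must start by hour 22, minus 2-hour gap → hour 20); evaluation (must start by hour 27). The earliest of those limits is hour 20, so data validation must start by 20 − 5 = hour 15.
So data validation can start as early as hour 9 and as late as hour 15, giving 15 − 9 = 6 hours of slack.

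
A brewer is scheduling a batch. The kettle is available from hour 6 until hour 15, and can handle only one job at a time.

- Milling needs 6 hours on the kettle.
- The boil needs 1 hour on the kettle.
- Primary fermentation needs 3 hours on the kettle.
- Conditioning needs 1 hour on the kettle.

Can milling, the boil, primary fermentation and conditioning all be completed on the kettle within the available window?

No

The kettle window is 15 − 6 = 9 hours.
Running back to back, the jobs need 6 + 1 + 3 + 1 = 11 hours on the kettle.
Since 11 > 9, they cannot all fit.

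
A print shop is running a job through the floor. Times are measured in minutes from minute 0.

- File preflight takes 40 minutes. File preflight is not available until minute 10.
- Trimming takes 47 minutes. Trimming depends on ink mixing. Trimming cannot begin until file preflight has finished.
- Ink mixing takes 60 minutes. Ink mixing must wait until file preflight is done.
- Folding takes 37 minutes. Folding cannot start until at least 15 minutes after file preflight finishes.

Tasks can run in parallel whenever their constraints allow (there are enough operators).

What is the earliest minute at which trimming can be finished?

File preflight cannot begin until its own release at minute 10. It runs from minute 10 to 10 + 40 = minute 50.
Ink mixing cannot begin until file preflight (finishes minute 50). It runs from minute 50 to 50 + 60 = minute 110.
Trimming has to wait for ink mixing (finishes minute 110); file preflight (finishes minute 50). The latest of these is minute 110, so trimming runs minute 110 to 110 + 47 = minute 157.

157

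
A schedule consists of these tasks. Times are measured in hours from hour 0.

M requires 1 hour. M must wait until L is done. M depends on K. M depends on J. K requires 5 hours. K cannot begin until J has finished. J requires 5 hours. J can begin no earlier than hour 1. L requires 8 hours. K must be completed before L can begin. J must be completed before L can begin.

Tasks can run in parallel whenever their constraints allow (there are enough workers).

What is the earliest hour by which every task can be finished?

20

After its own release at hour 1, J can start at hour 1 and finishes at hour 6.
K cannot begin until J (finishes hour 6). It runs from hour 6 to 6 + 5 = hour 11.
L has to wait for K (finishes hour 11); J (finishes hour 6). The latest of these is hour 11, so L runs hour 11 to 11 + 8 = hour 19.
M needs all of L (finishes hour 19); K (finishes hour 11); J (finishes hour 6). That puts its earliest start at hour 19; it finishes at 19 + 1 = hour 20.
All tasks are finished once the last one completes. Finish times: J at 6, K at 11, L at 19, M at 20. The latest is hour 20.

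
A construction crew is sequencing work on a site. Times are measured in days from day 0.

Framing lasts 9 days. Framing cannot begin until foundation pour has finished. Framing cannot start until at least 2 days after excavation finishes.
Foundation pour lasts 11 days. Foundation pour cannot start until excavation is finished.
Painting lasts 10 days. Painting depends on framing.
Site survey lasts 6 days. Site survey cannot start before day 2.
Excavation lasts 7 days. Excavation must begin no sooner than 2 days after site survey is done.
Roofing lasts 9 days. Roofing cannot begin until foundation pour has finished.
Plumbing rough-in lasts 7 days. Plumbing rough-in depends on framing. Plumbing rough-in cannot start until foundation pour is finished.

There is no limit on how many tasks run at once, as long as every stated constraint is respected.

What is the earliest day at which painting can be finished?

Site survey waits on its own release at day 2, so it starts at day 2 and finishes at 2 + 6 = day 8.
After site survey (finishes day 8, plus 2-day gap → day 10), excavation can start at day 10 and finishes at day 17.
Foundation pour waits on excavation (finishes day 17), so it starts at day 17 and finishes at 17 + 11 = day 28.
Framing needs all of foundation pour (finishes day 28); excavation (finishes day 17, plus 2-day gap → day 19). That puts its earliest start at day 28; it finishes at 28 + 9 = day 37.
Painting waits on framing (finishes day 37), so it starts at day 37 and finishes at 37 + 10 = day 47.

47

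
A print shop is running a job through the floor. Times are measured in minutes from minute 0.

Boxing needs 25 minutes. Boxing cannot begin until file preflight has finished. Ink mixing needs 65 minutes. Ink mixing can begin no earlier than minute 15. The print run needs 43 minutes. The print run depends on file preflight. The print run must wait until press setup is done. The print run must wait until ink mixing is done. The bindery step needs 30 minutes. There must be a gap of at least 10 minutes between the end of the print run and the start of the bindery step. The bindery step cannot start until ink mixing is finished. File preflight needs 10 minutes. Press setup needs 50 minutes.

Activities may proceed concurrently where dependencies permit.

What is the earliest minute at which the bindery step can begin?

Press setup has no prerequisites, so it starts at minute 0 and finishes at minute 50.
After its own release at minute 15, ink mixing can start at minute 15 and finishes at minute 80.
File preflight has no prerequisites, so it starts at minute 0 and finishes at minute 10.
The print run has to wait for file preflight (finishes minute 10); press setup (finishes minute 50); ink mixing (finishes minute 80). The latest of these is minute 80, so the print run runs minute 80 to 80 + 43 = minute 123.
The bindery step waits on the print run (finishes minute 123, plus 10-minute gap → minute 133); ink mixing (finishes minute 80). The latest of these is minute 133, which is the earliest the bindery step can start.

133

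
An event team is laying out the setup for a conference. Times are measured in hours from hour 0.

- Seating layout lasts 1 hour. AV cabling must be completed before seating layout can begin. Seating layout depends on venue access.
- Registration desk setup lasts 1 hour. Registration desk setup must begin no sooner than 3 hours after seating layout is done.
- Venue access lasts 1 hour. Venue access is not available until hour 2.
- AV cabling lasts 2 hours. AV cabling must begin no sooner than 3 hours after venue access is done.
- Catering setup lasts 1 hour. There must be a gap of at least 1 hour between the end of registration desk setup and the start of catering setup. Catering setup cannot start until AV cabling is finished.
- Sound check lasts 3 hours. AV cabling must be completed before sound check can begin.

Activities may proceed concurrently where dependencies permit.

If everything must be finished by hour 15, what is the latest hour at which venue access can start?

Catering setup must finish by hour 15; it takes 1 hour, so it must start by 15 − 1 = hour 14.
Registration desk setup feeds into catering setup (must start by hour 14, minus 1-hour gap → hour 13); so registration desk setup must finish by hour 13 and therefore start by hour 12.
Seating layout must finish before registration desk setup (must start by hour 12, minus 3-hour gap → hour 9). With a 1-hour duration, seating layout must start by 9 − 1 = hour 8.
Sound check must finish by hour 15; it takes 3 hours, so it must start by 15 − 3 = hour 12.
AV cabling feeds seating layout (must start by hour 8); catering setup (must start by hour 14); sound check (must start by hour 12). Taking the minimum, AV cabling must finish by hour 8 and start by 8 − 2 = hour 6.
Venue access feeds AV cabling (must start by hour 6, minus 3-hour gap → hour 3); seating layout (must start by hour 8). Taking the minimum, venue access must finish by hour 3 and start by 3 − 1 = hour 2.

2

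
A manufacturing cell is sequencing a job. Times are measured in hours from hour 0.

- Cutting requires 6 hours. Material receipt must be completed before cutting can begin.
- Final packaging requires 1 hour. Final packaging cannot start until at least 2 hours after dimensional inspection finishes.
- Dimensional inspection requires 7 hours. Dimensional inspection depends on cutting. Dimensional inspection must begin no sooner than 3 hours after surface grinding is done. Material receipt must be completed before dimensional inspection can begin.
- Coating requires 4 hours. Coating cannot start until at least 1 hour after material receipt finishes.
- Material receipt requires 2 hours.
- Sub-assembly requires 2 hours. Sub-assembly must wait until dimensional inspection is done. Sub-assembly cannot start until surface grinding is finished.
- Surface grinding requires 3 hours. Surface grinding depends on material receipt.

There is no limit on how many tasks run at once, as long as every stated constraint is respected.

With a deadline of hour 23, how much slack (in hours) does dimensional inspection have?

5

Nothing blocks material receipt, so it runs from hour 0 to hour 2.
Surface grinding waits on material receipt (finishes hour 2), so it starts at hour 2 and finishes at 2 + 3 = hour 5.
Cutting waits on material receipt (finishes hour 2), so it starts at hour 2 and finishes at 2 + 6 = hour 8.
Dimensional inspection needs all of cutting (finishes hour 8); surface grinding (finishes hour 5, plus 3-hour gap → hour 8); material receipt (finishes hour 2). That puts its earliest start at hour 8; it finishes at 8 + 7 = hour 15.

Working backward from the deadline:
To finish by hour 23, sub-assembly (duration 2) must start no later than hour 21.
Nothing follows final packaging; the deadline of hour 23 is its only limit. It must start by 23 − 1 = hour 22.
Dimensional inspection has several dependents: sub-assembly (must start by hour 21); final packaging (must start by hour 22, minus 2-hour gap → hour 20). The earliest of those limits is hour 20, so dimensional inspection must start by 20 − 7 = hour 13.
So dimensional inspection can start as early as hour 8 and as late as hour 13, giving 13 − 8 = 5 hours of slack.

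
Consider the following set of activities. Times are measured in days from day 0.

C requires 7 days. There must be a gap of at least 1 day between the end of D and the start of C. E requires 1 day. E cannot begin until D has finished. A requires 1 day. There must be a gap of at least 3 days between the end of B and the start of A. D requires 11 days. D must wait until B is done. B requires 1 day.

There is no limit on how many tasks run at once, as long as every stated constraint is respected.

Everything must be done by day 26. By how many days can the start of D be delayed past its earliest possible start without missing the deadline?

6

B has no prerequisites, so it starts at day 0 and finishes at day 1.
D waits on B (finishes day 1), so it starts at day 1 and finishes at 1 + 11 = day 12.

Working backward from the deadline:
C has no dependents, so it just needs to finish by day 26. Starting by 26 − 7 = day 19 achieves that.
Nothing follows E; the deadline of day 26 is its only limit. It must start by 26 − 1 = day 25.
D must finish in time for C (must start by day 19, minus 1-day gap → day 18); E (must start by day 25). The tightest is day 18, so D must start by 18 − 11 = day 7.
So D can start as early as day 1 and as late as day 7, giving 7 − 1 = 6 days of slack.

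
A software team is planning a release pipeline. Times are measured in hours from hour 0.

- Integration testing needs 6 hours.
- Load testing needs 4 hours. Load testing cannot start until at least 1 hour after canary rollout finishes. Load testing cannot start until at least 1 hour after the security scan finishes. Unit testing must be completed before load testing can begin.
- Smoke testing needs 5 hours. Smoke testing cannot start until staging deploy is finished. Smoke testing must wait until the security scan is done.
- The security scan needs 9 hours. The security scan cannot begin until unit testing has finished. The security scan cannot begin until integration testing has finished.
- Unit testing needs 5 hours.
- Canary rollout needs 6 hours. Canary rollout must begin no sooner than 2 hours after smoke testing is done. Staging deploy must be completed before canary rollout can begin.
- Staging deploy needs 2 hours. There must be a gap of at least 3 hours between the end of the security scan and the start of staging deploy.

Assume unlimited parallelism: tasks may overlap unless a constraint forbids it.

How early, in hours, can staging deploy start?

18

Nothing blocks integration testing, so it runs from hour 0 to hour 6.
Unit testing can start immediately at hour 0; it finishes at hour 5.
The security scan has to wait for unit testing (finishes hour 5); integration testing (finishes hour 6). The latest of these is hour 6, so the security scan runs hour 6 to 6 + 9 = hour 15.
Staging deploy waits on the security scan (finishes hour 15, plus 3-hour gap → hour 18), so the earliest it can start is hour 18.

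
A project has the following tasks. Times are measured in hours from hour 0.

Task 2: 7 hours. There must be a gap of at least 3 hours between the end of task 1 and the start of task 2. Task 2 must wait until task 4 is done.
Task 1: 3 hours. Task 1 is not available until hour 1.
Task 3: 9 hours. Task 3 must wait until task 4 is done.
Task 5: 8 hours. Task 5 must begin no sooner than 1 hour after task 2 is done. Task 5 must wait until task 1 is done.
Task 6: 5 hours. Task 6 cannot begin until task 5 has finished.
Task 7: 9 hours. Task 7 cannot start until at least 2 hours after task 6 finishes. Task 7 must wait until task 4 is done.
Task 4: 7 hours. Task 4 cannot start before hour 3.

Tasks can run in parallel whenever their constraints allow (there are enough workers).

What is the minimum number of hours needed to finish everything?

Task 4 cannot begin until its own release at hour 3. It runs from hour 3 to 3 + 7 = hour 10.
Task 3 cannot begin until task 4 (finishes hour 10). It runs from hour 10 to 10 + 9 = hour 19.
After its own release at hour 1, task 1 can start at hour 1 and finishes at hour 4.
Task 2 has to wait for task 1 (finishes hour 4, plus 3-hour gap → hour 7); task 4 (finishes hour 10). The latest of these is hour 10, so task 2 runs hour 10 to 10 + 7 = hour 17.
Task 5 has to wait for task 2 (finishes hour 17, plus 1-hour gap → hour 18); task 1 (finishes hour 4). The latest of these is hour 18, so task 5 runs hour 18 to 18 + 8 = hour 26.
Task 6 cannot begin until task 5 (finishes hour 26). It runs from hour 26 to 26 + 5 = hour 31.
Task 7 has to wait for task 6 (finishes hour 31, plus 2-hour gap → hour 33); task 4 (finishes hour 10). The latest of these is hour 33, so task 7 runs hour 33 to 33 + 9 = hour 42.
All tasks are finished once the last one completes. Finish times: Task 1 at 4, Task 2 at 17, Task 3 at 19, Task 4 at 10, Task 5 at 26, Task 6 at 31, Task 7 at 42. The latest is hour 42.

42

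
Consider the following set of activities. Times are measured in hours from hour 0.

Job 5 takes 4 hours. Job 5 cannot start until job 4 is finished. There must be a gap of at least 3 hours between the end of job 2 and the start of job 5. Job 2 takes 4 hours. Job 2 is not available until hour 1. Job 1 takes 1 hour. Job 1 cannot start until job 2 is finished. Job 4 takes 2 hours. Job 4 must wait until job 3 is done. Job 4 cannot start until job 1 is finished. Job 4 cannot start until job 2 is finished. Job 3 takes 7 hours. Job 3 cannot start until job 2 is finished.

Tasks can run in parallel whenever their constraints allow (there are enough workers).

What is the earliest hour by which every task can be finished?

Job 2 cannot begin until its own release at hour 1. It runs from hour 1 to 1 + 4 = hour 5.
After job 2 (finishes hour 5), job 3 can start at hour 5 and finishes at hour 12.
After job 2 (finishes hour 5), job 1 can start at hour 5 and finishes at hour 6.
For job 4: job 3 (finishes hour 12); job 1 (finishes hour 6); job 2 (finishes hour 5). Taking the maximum gives a start of hour 12, and it finishes at 12 + 2 = hour 14.
For job 5: job 4 (finishes hour 14); job 2 (finishes hour 5, plus 3-hour gap → hour 8). Taking the maximum gives a start of hour 14, and it finishes at 14 + 4 = hour 18.
All tasks are finished once the last one completes. Finish times: Job 1 at 6, Job 2 at 5, Job 3 at 12, Job 4 at 14, Job 5 at 18. The latest is hour 18.

18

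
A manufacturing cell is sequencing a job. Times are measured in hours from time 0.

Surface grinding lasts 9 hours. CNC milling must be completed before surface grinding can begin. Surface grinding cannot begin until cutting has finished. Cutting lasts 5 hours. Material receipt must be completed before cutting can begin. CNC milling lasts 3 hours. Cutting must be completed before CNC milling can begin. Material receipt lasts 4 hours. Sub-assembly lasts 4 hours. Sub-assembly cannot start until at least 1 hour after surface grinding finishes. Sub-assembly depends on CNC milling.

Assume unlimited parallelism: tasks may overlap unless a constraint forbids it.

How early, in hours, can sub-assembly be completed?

26

Material receipt can start immediately at hour 0; it finishes at hour 4.
Cutting cannot begin until material receipt (finishes hour 4). It runs from hour 4 to 4 + 5 = hour 9.
After cutting (finishes hour 9), CNC milling can start at hour 9 and finishes at hour 12.
Surface grinding has to wait for CNC milling (finishes hour 12); cutting (finishes hour 9). The latest of these is hour 12, so surface grinding runs hour 12 to 12 + 9 = hour 21.
Sub-assembly has to wait for surface grinding (finishes hour 21, plus 1-hour gap → hour 22); CNC milling (finishes hour 12). The latest of these is hour 22, so sub-assembly runs hour 22 to 22 + 4 = hour 26.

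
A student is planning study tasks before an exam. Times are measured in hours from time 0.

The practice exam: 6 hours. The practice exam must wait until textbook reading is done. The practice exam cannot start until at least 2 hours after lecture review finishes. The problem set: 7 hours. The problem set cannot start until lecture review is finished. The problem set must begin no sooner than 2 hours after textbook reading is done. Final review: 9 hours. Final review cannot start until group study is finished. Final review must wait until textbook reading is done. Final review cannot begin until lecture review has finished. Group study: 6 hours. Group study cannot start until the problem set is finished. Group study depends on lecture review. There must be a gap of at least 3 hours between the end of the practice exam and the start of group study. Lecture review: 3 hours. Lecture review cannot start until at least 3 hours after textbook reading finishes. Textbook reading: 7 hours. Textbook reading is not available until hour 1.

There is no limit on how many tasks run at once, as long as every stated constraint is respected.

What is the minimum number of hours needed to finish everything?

Textbook reading waits on its own release at hour 1, so it starts at hour 1 and finishes at 1 + 7 = hour 8.
Lecture review cannot begin until textbook reading (finishes hour 8, plus 3-hour gap → hour 11). It runs from hour 11 to 11 + 3 = hour 14.
The practice exam has to wait for textbook reading (finishes hour 8); lecture review (finishes hour 14, plus 2-hour gap → hour 16). The latest of these is hour 16, so the practice exam runs hour 16 to 16 + 6 = hour 22.
For the problem set: lecture review (finishes hour 14); textbook reading (finishes hour 8, plus 2-hour gap → hour 10). Taking the maximum gives a start of hour 14, and it finishes at 14 + 7 = hour 21.
Group study cannot start until the problem set (finishes hour 21); lecture review (finishes hour 14); the practice exam (finishes hour 22, plus 3-hour gap → hour 25). The controlling bound is hour 25, so group study finishes at 25 + 6 = hour 31.
Final review cannot start until group study (finishes hour 31); textbook reading (finishes hour 8); lecture review (finishes hour 14). The controlling bound is hour 31, so final review finishes at 31 + 9 = hour 40.
All tasks are finished once the last one completes. Finish times: Textbook reading at 8, Lecture review at 14, The problem set at 21, The practice exam at 22, Group study at 31, Final review at 40. The latest is hour 40.

40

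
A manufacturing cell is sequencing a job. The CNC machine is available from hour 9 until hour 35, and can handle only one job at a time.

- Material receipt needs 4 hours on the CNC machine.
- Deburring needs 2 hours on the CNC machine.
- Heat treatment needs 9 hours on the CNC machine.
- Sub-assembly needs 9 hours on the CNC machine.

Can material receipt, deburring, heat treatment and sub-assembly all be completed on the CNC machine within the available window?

Yes

The CNC machine window is 35 − 9 = 26 hours.
Running back to back, the jobs need 4 + 2 + 9 + 9 = 24 hours on the CNC machine.
Since 24 ≤ 26, they fit within the window.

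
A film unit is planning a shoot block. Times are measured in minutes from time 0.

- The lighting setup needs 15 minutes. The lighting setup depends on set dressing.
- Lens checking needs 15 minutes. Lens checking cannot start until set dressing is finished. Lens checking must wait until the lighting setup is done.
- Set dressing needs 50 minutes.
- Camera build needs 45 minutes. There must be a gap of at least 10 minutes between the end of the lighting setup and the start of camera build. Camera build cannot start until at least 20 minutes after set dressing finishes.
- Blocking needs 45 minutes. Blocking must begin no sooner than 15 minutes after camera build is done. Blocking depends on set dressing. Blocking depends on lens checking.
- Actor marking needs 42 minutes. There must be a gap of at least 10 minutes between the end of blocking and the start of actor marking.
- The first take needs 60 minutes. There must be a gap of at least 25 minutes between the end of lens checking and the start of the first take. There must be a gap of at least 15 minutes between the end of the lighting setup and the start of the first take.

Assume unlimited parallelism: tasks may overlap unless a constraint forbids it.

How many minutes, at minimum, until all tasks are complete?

232

Nothing blocks set dressing, so it runs from minute 0 to minute 50.
The lighting setup cannot begin until set dressing (finishes minute 50). It runs from minute 50 to 50 + 15 = minute 65.
Lens checking needs all of set dressing (finishes minute 50); the lighting setup (finishes minute 65). That puts its earliest start at minute 65; it finishes at 65 + 15 = minute 80.
For the first take: lens checking (finishes minute 80, plus 25-minute gap → minute 105); the lighting setup (finishes minute 65, plus 15-minute gap → minute 80). Taking the maximum gives a start of minute 105, and it finishes at 105 + 60 = minute 165.
For camera build: the lighting setup (finishes minute 65, plus 10-minute gap → minute 75); set dressing (finishes minute 50, plus 20-minute gap → minute 70). Taking the maximum gives a start of minute 75, and it finishes at 75 + 45 = minute 120.
Blocking needs all of camera build (finishes minute 120, plus 15-minute gap → minute 135); set dressing (finishes minute 50); lens checking (finishes minute 80). That puts its earliest start at minute 135; it finishes at 135 + 45 = minute 180.
Actor marking waits on blocking (finishes minute 180, plus 10-minute gap → minute 190), so it starts at minute 190 and finishes at 190 + 42 = minute 232.
All tasks are finished once the last one completes. Finish times: Set dressing at 50, The lighting setup at 65, Camera build at 120, Lens checking at 80, Blocking at 180, Actor marking at 232, The first take at 165. The latest is minute 232.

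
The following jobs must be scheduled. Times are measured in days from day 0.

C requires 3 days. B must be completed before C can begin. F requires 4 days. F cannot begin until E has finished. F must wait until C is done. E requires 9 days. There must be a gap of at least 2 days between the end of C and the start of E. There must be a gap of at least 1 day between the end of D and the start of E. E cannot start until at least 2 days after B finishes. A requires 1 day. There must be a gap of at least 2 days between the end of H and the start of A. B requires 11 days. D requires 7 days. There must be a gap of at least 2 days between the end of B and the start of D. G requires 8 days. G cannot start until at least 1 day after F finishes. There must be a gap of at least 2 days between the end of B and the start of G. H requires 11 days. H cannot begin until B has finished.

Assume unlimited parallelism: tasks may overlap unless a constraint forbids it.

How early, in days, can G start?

B has no prerequisites, so it starts at day 0 and finishes at day 11.
D waits on B (finishes day 11, plus 2-day gap → day 13), so it starts at day 13 and finishes at 13 + 7 = day 20.
C waits on B (finishes day 11), so it starts at day 11 and finishes at 11 + 3 = day 14.
E cannot start until C (finishes day 14, plus 2-day gap → day 16); D (finishes day 20, plus 1-day gap → day 21); B (finishes day 11, plus 2-day gap → day 13). The controlling bound is day 21, so E finishes at 21 + 9 = day 30.
For F: E (finishes day 30); C (finishes day 14). Taking the maximum gives a start of day 30, and it finishes at 30 + 4 = day 34.
G waits on F (finishes day 34, plus 1-day gap → day 35); B (finishes day 11, plus 2-day gap → day 13). The latest of these is day 35, which is the earliest G can start.

35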